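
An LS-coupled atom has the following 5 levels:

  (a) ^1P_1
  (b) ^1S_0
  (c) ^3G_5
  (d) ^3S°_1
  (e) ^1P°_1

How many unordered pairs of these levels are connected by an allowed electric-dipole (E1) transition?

2

(a)–(b): forbidden (parity).
(a)–(c): forbidden (parity, ΔS, ΔL, ΔJ).
(a)–(d): forbidden (ΔS).
(a)–(e): allowed.
(b)–(c): forbidden (parity, ΔS, ΔL, ΔJ).
(b)–(d): forbidden (ΔS, ΔL).
(b)–(e): allowed.
(c)–(d): forbidden (ΔL, ΔJ).
(c)–(e): forbidden (ΔS, ΔL, ΔJ).
(d)–(e): forbidden (parity, ΔS).
Allowed pairs: 2 of 10.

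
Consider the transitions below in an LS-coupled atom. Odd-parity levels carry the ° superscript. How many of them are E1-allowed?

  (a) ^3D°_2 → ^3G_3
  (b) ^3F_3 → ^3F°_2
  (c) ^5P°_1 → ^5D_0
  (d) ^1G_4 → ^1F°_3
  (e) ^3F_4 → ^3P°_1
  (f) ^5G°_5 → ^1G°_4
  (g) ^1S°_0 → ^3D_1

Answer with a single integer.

3

(a) forbidden (ΔL fails)
(b) allowed
(c) allowed
(d) allowed
(e) forbidden (ΔL, ΔJ fail)
(f) forbidden (parity, ΔS fail)
(g) forbidden (ΔS, ΔL fail)
Total allowed: 3 of 7.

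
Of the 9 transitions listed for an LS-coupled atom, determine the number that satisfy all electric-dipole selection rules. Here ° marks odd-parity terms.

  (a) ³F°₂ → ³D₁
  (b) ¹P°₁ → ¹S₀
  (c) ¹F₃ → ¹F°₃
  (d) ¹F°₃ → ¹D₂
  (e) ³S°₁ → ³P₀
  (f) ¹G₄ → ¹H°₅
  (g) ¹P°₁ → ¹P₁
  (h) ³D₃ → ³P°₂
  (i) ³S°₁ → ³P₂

9

(a) allowed
(b) allowed
(c) allowed
(d) allowed
(e) allowed
(f) allowed
(g) allowed
(h) allowed
(i) allowed
Total allowed: 9 of 9.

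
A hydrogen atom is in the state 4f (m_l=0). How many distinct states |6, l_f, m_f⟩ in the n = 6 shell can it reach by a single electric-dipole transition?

6

E1 requires Δl = ±1, so l_f ∈ {2, 4}; with 0 ≤ l_f ≤ n_f−1 = 5, the allowed l_f values are {2, 4}.
For l_f = 2: m_f ∈ {m_i−1, m_i, m_i+1} ∩ [−2, 2] = {-1, 0, 1} → 3 states.
For l_f = 4: m_f ∈ {m_i−1, m_i, m_i+1} ∩ [−4, 4] = {-1, 0, 1} → 3 states.
Total: 6.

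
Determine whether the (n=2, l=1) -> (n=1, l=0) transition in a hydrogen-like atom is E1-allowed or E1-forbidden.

l: 1 → 0 (Δl = -1). Δl = ±1 passes.
All E1 selection rules are satisfied.

allowed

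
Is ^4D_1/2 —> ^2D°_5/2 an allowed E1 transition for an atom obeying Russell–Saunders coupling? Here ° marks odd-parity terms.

forbidden

Initial level: S=3/2, L=2, J=1/2, parity even. Final level: S=1/2, L=2, J=5/2, parity odd.
Parity must change: even → odd — ✓.
ΔS = 0: S: 3/2 → 1/2 — ✗.
ΔL = 0, ±1 (not L=0↔0): L: 2 → 2, ΔL = +0 — ✓.
ΔJ = 0, ±1 (not J=0↔0): J: 1/2 → 5/2, ΔJ = +2 — ✗.
Rule(s) violated: ΔS, ΔJ.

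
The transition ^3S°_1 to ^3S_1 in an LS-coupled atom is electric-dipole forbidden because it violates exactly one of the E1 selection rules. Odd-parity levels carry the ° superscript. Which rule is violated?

the L=0 ↔ L=0 exclusion

Initial level: S=1, L=0, J=1, parity odd. Final level: S=1, L=0, J=1, parity even.
Parity must change: odd → even — ok.
ΔS = 0: S: 1 → 1 — ok.
ΔL = 0, ±1 (not L=0↔0): L: 0 → 0, ΔL = +0 — fails.
ΔJ = 0, ±1 (not J=0↔0): J: 1 → 1, ΔJ = +0 — ok.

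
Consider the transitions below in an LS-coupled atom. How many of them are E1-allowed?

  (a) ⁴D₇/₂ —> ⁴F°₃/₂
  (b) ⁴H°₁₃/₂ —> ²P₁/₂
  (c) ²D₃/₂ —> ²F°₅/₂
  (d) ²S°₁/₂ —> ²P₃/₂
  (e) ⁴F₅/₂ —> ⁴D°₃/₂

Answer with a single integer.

3

(a) forbidden (ΔJ fails)
(b) forbidden (ΔS, ΔL, ΔJ fail)
(c) allowed
(d) allowed
(e) allowed
Total allowed: 3 of 5.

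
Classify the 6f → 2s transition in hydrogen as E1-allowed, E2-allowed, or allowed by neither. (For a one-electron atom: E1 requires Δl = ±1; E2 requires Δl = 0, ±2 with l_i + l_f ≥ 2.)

Δl = 0 − 3 = -3; l_i + l_f = 3.
E1 (Δl = ±1): not satisfied.
E2 (Δl = 0,±2, l_i+l_f ≥ 2): not satisfied.

neither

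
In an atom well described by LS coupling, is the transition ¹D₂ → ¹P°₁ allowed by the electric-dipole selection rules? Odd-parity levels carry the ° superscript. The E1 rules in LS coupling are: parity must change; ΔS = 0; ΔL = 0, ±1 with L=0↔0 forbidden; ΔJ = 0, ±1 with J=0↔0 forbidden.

Parity must change: even → odd — ok.
ΔL = 0, ±1 (not L=0↔0): L: 2 → 1, ΔL = -1 — ok.
ΔJ = 0, ±1 (not J=0↔0): J: 2 → 1, ΔJ = -1 — ok.
ΔS = 0: S: 0 → 0 — ok.
All four E1 rules are satisfied.

allowed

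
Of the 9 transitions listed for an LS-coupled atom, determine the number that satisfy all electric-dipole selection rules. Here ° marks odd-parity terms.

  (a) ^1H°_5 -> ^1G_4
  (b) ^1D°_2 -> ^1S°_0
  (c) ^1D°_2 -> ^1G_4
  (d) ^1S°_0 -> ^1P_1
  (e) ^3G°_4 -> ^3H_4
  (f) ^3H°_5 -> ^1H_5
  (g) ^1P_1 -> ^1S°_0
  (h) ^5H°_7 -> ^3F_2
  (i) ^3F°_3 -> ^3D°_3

4

(a) allowed
(b) forbidden (parity, ΔL, ΔJ fail)
(c) forbidden (ΔL, ΔJ fail)
(d) allowed
(e) allowed
(f) forbidden (ΔS fails)
(g) allowed
(h) forbidden (ΔS, ΔL, ΔJ fail)
(i) forbidden (parity fails)
Total allowed: 4 of 9.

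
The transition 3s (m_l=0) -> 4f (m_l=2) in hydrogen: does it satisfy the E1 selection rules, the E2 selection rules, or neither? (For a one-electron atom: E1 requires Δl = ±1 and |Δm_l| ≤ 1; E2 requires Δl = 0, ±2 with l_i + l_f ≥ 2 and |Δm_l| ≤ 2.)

Δl = 3 − 0 = +3; l_i + l_f = 3.
Δm_l = +2.
E1 (Δl = ±1, |Δm_l| ≤ 1): not satisfied.
E2 (Δl = 0,±2, l_i+l_f ≥ 2, |Δm_l| ≤ 2): not satisfied.

neither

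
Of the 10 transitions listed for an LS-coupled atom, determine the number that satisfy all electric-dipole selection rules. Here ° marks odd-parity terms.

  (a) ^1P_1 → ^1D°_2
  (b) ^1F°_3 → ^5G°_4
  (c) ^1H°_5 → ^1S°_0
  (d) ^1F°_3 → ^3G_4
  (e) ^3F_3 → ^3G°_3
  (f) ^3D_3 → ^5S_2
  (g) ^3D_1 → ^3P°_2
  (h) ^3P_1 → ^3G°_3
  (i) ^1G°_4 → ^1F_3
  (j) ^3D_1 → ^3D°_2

(a) allowed
(b) forbidden (parity, ΔS fail)
(c) forbidden (parity, ΔL, ΔJ fail)
(d) forbidden (ΔS fails)
(e) allowed
(f) forbidden (parity, ΔS, ΔL fail)
(g) allowed
(h) forbidden (ΔL, ΔJ fail)
(i) allowed
(j) allowed
Total allowed: 5 of 10.

5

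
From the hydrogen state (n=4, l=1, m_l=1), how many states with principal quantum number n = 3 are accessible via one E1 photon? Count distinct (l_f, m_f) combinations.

4

E1 requires Δl = ±1, so l_f ∈ {0, 2}; with 0 ≤ l_f ≤ n_f−1 = 2, the allowed l_f values are {0, 2}.
For l_f = 0: m_f ∈ {m_i−1, m_i, m_i+1} ∩ [−0, 0] = {0} → 1 state.
For l_f = 2: m_f ∈ {m_i−1, m_i, m_i+1} ∩ [−2, 2] = {0, 1, 2} → 3 states.
Total: 4.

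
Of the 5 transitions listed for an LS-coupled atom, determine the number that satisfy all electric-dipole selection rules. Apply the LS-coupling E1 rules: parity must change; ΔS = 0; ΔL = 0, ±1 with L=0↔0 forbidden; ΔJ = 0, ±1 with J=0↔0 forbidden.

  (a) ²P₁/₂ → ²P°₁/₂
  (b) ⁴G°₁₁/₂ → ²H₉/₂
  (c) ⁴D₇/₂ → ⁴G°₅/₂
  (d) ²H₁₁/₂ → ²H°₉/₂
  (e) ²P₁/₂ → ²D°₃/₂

3

(a) allowed
(b) forbidden (ΔS fails)
(c) forbidden (ΔL fails)
(d) allowed
(e) allowed
Total allowed: 3 of 5.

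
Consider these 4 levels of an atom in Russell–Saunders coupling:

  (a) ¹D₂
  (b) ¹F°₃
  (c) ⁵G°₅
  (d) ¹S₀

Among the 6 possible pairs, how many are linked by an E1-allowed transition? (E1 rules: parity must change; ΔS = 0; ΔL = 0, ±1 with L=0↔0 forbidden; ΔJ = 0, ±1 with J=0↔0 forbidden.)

1

(a)–(b): allowed.
(a)–(c): forbidden (ΔS, ΔL, ΔJ).
(a)–(d): forbidden (parity, ΔL, ΔJ).
(b)–(c): forbidden (parity, ΔS, ΔJ).
(b)–(d): forbidden (ΔL, ΔJ).
(c)–(d): forbidden (ΔS, ΔL, ΔJ).
Allowed pairs: 1 of 6.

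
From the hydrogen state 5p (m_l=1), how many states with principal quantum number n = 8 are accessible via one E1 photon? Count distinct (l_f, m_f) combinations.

4

E1 requires Δl = ±1, so l_f ∈ {0, 2}; with 0 ≤ l_f ≤ n_f−1 = 7, the allowed l_f values are {0, 2}.
For l_f = 0: m_f ∈ {m_i−1, m_i, m_i+1} ∩ [−0, 0] = {0} → 1 state.
For l_f = 2: m_f ∈ {m_i−1, m_i, m_i+1} ∩ [−2, 2] = {0, 1, 2} → 3 states.
Total: 4.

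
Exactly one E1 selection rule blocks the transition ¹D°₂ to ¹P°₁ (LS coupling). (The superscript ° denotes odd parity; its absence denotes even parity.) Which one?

parity

ΔL = 0, ±1 (not L=0↔0): L: 2 → 1, ΔL = -1 — satisfied.
ΔJ = 0, ±1 (not J=0↔0): J: 2 → 1, ΔJ = -1 — satisfied.
ΔS = 0: S: 0 → 0 — satisfied.
Parity must change: odd → odd — violated.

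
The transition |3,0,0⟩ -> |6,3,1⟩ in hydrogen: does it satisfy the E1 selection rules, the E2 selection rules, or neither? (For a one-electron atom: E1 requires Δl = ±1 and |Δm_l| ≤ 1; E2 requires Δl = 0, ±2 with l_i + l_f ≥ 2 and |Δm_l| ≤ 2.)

neither

Δl = 3 − 0 = +3; l_i + l_f = 3.
Δm_l = +1.
E1 (Δl = ±1, |Δm_l| ≤ 1): not satisfied.
E2 (Δl = 0,±2, l_i+l_f ≥ 2, |Δm_l| ≤ 2): not satisfied.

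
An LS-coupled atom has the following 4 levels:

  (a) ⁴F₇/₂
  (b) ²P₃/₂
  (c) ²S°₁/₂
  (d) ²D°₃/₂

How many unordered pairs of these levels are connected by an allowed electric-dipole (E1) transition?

(a)–(b): forbidden (parity, ΔS, ΔL, ΔJ).
(a)–(c): forbidden (ΔS, ΔL, ΔJ).
(a)–(d): forbidden (ΔS, ΔJ).
(b)–(c): allowed.
(b)–(d): allowed.
(c)–(d): forbidden (parity, ΔL).
Allowed pairs: 2 of 6.

2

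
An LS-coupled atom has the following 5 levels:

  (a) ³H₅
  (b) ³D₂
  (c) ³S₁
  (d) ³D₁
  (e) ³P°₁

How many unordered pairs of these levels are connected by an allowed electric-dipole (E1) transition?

(a)–(b): forbidden (parity, ΔL, ΔJ).
(a)–(c): forbidden (parity, ΔL, ΔJ).
(a)–(d): forbidden (parity, ΔL, ΔJ).
(a)–(e): forbidden (ΔL, ΔJ).
(b)–(c): forbidden (parity, ΔL).
(b)–(d): forbidden (parity).
(b)–(e): allowed.
(c)–(d): forbidden (parity, ΔL).
(c)–(e): allowed.
(d)–(e): allowed.
Allowed pairs: 3 of 10.

3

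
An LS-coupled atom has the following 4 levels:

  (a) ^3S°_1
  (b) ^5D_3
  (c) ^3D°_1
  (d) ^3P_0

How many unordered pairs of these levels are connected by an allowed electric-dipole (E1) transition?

2

(a)–(b): forbidden (ΔS, ΔL, ΔJ).
(a)–(c): forbidden (parity, ΔL).
(a)–(d): allowed.
(b)–(c): forbidden (ΔS, ΔJ).
(b)–(d): forbidden (parity, ΔS, ΔJ).
(c)–(d): allowed.
Allowed pairs: 2 of 6.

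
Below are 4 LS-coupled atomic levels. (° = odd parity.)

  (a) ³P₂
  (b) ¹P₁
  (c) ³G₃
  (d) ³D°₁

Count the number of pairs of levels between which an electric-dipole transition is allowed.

(a)–(b): forbidden (parity, ΔS).
(a)–(c): forbidden (parity, ΔL).
(a)–(d): allowed.
(b)–(c): forbidden (parity, ΔS, ΔL, ΔJ).
(b)–(d): forbidden (ΔS).
(c)–(d): forbidden (ΔL, ΔJ).
Allowed pairs: 1 of 6.

1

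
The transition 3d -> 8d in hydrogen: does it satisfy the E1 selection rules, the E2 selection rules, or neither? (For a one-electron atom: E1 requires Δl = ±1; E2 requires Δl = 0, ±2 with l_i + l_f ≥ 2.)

Δl = 2 − 2 = +0; l_i + l_f = 4.
E1 (Δl = ±1): not satisfied.
E2 (Δl = 0,±2, l_i+l_f ≥ 2): satisfied.

E2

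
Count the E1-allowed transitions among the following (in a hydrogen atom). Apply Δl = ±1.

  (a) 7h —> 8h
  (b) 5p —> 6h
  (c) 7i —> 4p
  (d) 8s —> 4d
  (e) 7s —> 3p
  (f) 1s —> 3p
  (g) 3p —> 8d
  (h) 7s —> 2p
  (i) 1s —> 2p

5

(a) forbidden — Δl = +0 (E1 requires Δl = ±1)
(b) forbidden — Δl = +4 (E1 requires Δl = ±1)
(c) forbidden — Δl = -5 (E1 requires Δl = ±1)
(d) forbidden — Δl = +2 (E1 requires Δl = ±1)
(e) allowed
(f) allowed
(g) allowed
(h) allowed
(i) allowed
Total allowed: 5 of 9.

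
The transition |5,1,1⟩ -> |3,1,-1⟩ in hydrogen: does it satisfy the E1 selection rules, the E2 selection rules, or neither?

Δl = 1 − 1 = +0; l_i + l_f = 2.
Δm_l = -2.
E1 (Δl = ±1, |Δm_l| ≤ 1): not satisfied.
E2 (Δl = 0,±2, l_i+l_f ≥ 2, |Δm_l| ≤ 2): satisfied.

E2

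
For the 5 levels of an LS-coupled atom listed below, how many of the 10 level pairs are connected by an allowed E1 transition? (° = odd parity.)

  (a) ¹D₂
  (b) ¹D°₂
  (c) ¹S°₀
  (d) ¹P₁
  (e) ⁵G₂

(a)–(b): allowed.
(a)–(c): forbidden (ΔL, ΔJ).
(a)–(d): forbidden (parity).
(a)–(e): forbidden (parity, ΔS, ΔL).
(b)–(c): forbidden (parity, ΔL, ΔJ).
(b)–(d): allowed.
(b)–(e): forbidden (ΔS, ΔL).
(c)–(d): allowed.
(c)–(e): forbidden (ΔS, ΔL, ΔJ).
(d)–(e): forbidden (parity, ΔS, ΔL).
Allowed pairs: 3 of 10.

3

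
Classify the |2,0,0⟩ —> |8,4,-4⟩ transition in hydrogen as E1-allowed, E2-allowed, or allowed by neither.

neither

Δl = 4 − 0 = +4; l_i + l_f = 4.
Δm_l = -4.
E1 (Δl = ±1, |Δm_l| ≤ 1): not satisfied.
E2 (Δl = 0,±2, l_i+l_f ≥ 2, |Δm_l| ≤ 2): not satisfied.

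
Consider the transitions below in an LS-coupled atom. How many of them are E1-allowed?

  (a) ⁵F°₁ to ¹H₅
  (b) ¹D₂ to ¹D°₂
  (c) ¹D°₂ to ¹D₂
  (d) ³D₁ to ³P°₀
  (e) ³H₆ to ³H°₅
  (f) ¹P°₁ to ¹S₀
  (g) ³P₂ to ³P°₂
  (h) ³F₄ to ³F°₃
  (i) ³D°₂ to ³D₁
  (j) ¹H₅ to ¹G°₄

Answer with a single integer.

9

(a) forbidden (ΔS, ΔL, ΔJ fail)
(b) allowed
(c) allowed
(d) allowed
(e) allowed
(f) allowed
(g) allowed
(h) allowed
(i) allowed
(j) allowed
Total allowed: 9 of 10.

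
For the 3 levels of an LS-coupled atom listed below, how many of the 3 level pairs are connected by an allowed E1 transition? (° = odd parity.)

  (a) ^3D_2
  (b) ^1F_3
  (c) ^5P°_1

0

(a)–(b): forbidden (parity, ΔS).
(a)–(c): forbidden (ΔS).
(b)–(c): forbidden (ΔS, ΔL, ΔJ).
Allowed pairs: 0 of 3.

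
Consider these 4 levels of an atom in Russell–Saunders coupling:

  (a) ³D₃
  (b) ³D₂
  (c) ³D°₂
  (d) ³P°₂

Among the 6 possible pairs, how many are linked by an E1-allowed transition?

4

(a)–(b): forbidden (parity).
(a)–(c): allowed.
(a)–(d): allowed.
(b)–(c): allowed.
(b)–(d): allowed.
(c)–(d): forbidden (parity).
Allowed pairs: 4 of 6.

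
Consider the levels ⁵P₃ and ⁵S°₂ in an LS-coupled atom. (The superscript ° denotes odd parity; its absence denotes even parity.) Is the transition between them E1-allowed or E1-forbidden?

allowed

Parity must change: even → odd — satisfied.
ΔS = 0: S: 2 → 2 — satisfied.
ΔL = 0, ±1 (not L=0↔0): L: 1 → 0, ΔL = -1 — satisfied.
ΔJ = 0, ±1 (not J=0↔0): J: 3 → 2, ΔJ = -1 — satisfied.
All four E1 rules are satisfied.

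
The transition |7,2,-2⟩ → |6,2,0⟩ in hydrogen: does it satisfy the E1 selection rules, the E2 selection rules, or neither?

E2

Δl = 2 − 2 = +0; l_i + l_f = 4.
Δm_l = +2.
E1 (Δl = ±1, |Δm_l| ≤ 1): not satisfied.
E2 (Δl = 0,±2, l_i+l_f ≥ 2, |Δm_l| ≤ 2): satisfied.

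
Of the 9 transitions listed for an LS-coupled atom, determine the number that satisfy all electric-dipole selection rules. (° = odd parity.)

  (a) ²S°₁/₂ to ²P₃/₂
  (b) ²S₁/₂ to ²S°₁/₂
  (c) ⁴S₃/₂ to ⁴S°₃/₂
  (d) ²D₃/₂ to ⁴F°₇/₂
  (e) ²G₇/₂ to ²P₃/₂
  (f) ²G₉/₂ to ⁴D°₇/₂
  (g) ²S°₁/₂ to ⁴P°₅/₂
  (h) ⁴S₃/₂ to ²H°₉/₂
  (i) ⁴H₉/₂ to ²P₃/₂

1

(a) allowed
(b) forbidden (ΔL fails)
(c) forbidden (ΔL fails)
(d) forbidden (ΔS, ΔJ fail)
(e) forbidden (parity, ΔL, ΔJ fail)
(f) forbidden (ΔS, ΔL fail)
(g) forbidden (parity, ΔS, ΔJ fail)
(h) forbidden (ΔS, ΔL, ΔJ fail)
(i) forbidden (parity, ΔS, ΔL, ΔJ fail)
Total allowed: 1 of 9.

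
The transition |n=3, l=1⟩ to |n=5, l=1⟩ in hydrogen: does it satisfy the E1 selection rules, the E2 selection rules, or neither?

Δl = 1 − 1 = +0; l_i + l_f = 2.
E1 (Δl = ±1): not satisfied.
E2 (Δl = 0,±2, l_i+l_f ≥ 2): satisfied.

E2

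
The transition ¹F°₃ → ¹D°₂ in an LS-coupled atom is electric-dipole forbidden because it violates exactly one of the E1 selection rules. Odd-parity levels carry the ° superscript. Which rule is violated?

Initial level: S=0, L=3, J=3, parity odd. Final level: S=0, L=2, J=2, parity odd.
Parity must change: odd → odd — ✗.
ΔS = 0: S: 0 → 0 — ✓.
ΔL = 0, ±1 (not L=0↔0): L: 3 → 2, ΔL = -1 — ✓.
ΔJ = 0, ±1 (not J=0↔0): J: 3 → 2, ΔJ = -1 — ✓.

parity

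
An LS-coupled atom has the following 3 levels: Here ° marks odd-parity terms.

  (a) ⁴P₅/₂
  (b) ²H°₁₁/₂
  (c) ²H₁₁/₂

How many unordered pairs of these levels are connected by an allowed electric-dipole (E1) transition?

(a)–(b): forbidden (ΔS, ΔL, ΔJ).
(a)–(c): forbidden (parity, ΔS, ΔL, ΔJ).
(b)–(c): allowed.
Allowed pairs: 1 of 3.

1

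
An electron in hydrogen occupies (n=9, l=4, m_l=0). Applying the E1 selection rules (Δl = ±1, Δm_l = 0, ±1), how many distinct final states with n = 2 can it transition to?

E1 requires l_f ∈ {3, 5}, but neither lies in [0, 1], so no final state is reachable.
Total: 0.

0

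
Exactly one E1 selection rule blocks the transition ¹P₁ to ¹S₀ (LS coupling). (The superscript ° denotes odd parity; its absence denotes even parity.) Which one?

parity

Parity must change: even → even — ✗.
ΔS = 0: S: 0 → 0 — ✓.
ΔL = 0, ±1 (not L=0↔0): L: 1 → 0, ΔL = -1 — ✓.
ΔJ = 0, ±1 (not J=0↔0): J: 1 → 0, ΔJ = -1 — ✓.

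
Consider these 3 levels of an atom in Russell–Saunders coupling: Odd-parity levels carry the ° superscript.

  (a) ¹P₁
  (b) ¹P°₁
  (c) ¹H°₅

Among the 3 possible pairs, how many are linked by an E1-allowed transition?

1

(a)–(b): allowed.
(a)–(c): forbidden (ΔL, ΔJ).
(b)–(c): forbidden (parity, ΔL, ΔJ).
Allowed pairs: 1 of 3.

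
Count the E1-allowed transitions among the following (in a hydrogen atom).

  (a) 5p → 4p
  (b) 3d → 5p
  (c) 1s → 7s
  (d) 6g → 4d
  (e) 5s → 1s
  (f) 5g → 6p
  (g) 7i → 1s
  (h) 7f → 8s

(a) forbidden — Δl = +0 (E1 requires Δl = ±1)
(b) allowed
(c) forbidden — Δl = +0 (E1 requires Δl = ±1)
(d) forbidden — Δl = -2 (E1 requires Δl = ±1)
(e) forbidden — Δl = +0 (E1 requires Δl = ±1)
(f) forbidden — Δl = -3 (E1 requires Δl = ±1)
(g) forbidden — Δl = -6 (E1 requires Δl = ±1)
(h) forbidden — Δl = -3 (E1 requires Δl = ±1)
Total allowed: 1 of 8.

1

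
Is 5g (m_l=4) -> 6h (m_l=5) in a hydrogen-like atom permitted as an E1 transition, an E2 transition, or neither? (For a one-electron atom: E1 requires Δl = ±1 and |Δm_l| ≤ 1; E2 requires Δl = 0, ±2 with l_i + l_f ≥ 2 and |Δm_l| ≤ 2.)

E1

Δl = 5 − 4 = +1; l_i + l_f = 9.
Δm_l = +1.
E1 (Δl = ±1, |Δm_l| ≤ 1): satisfied.
E2 (Δl = 0,±2, l_i+l_f ≥ 2, |Δm_l| ≤ 2): not satisfied.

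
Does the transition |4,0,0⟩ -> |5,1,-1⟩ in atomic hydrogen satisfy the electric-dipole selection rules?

l: 0 → 1 (Δl = +1). Δl = ±1 passes.
m_l: 0 → -1 (Δm_l = -1). |Δm_l| ≤ 1 passes.
All E1 selection rules are satisfied.

allowed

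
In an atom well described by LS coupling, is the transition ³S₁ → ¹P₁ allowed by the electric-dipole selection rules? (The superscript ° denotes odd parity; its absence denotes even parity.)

forbidden

Initial level: S=1, L=0, J=1, parity even. Final level: S=0, L=1, J=1, parity even.
ΔL = 0, ±1 (not L=0↔0): L: 0 → 1, ΔL = +1 — satisfied.
Parity must change: even → even — violated.
ΔS = 0: S: 1 → 0 — violated.
ΔJ = 0, ±1 (not J=0↔0): J: 1 → 1, ΔJ = +0 — satisfied.
Rule(s) violated: parity, ΔS.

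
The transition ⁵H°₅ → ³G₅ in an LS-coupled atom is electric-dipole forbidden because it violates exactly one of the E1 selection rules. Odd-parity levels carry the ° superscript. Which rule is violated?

the ΔS = 0 rule

Reading off the term symbols: S 2→1, L 5→4, J 5→5, parity odd→even.
ΔS = 0: S: 2 → 1 — violated.
ΔL = 0, ±1 (not L=0↔0): L: 5 → 4, ΔL = -1 — satisfied.
ΔJ = 0, ±1 (not J=0↔0): J: 5 → 5, ΔJ = +0 — satisfied.
Parity must change: odd → even — satisfied.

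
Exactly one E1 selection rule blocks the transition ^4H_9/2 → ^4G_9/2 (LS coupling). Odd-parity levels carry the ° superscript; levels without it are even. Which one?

Reading off the term symbols: S 3/2→3/2, L 5→4, J 9/2→9/2, parity even→even.
Parity must change: even → even — ✗.
ΔS = 0: S: 3/2 → 3/2 — ✓.
ΔL = 0, ±1 (not L=0↔0): L: 5 → 4, ΔL = -1 — ✓.
ΔJ = 0, ±1 (not J=0↔0): J: 9/2 → 9/2, ΔJ = +0 — ✓.

parity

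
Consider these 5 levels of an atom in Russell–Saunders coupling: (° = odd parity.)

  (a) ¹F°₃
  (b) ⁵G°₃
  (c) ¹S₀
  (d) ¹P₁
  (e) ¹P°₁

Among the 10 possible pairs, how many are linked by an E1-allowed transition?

2

(a)–(b): forbidden (parity, ΔS).
(a)–(c): forbidden (ΔL, ΔJ).
(a)–(d): forbidden (ΔL, ΔJ).
(a)–(e): forbidden (parity, ΔL, ΔJ).
(b)–(c): forbidden (ΔS, ΔL, ΔJ).
(b)–(d): forbidden (ΔS, ΔL, ΔJ).
(b)–(e): forbidden (parity, ΔS, ΔL, ΔJ).
(c)–(d): forbidden (parity).
(c)–(e): allowed.
(d)–(e): allowed.
Allowed pairs: 2 of 10.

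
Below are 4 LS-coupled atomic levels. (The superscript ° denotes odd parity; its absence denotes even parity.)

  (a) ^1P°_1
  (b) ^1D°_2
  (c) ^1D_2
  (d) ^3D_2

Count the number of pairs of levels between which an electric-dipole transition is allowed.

(a)–(b): forbidden (parity).
(a)–(c): allowed.
(a)–(d): forbidden (ΔS).
(b)–(c): allowed.
(b)–(d): forbidden (ΔS).
(c)–(d): forbidden (parity, ΔS).
Allowed pairs: 2 of 6.

2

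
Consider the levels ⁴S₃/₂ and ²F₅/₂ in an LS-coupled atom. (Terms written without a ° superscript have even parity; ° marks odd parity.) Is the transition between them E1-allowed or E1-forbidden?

Initial level: S=3/2, L=0, J=3/2, parity even. Final level: S=1/2, L=3, J=5/2, parity even.
Parity must change: even → even — fails.
ΔS = 0: S: 3/2 → 1/2 — fails.
ΔL = 0, ±1 (not L=0↔0): L: 0 → 3, ΔL = +3 — fails.
ΔJ = 0, ±1 (not J=0↔0): J: 3/2 → 5/2, ΔJ = +1 — ok.
Rule(s) violated: parity, ΔS, ΔL.

forbidden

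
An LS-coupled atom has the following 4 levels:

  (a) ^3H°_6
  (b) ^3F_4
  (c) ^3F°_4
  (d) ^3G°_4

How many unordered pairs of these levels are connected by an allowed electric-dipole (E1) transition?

2

(a)–(b): forbidden (ΔL, ΔJ).
(a)–(c): forbidden (parity, ΔL, ΔJ).
(a)–(d): forbidden (parity, ΔJ).
(b)–(c): allowed.
(b)–(d): allowed.
(c)–(d): forbidden (parity).
Allowed pairs: 2 of 6.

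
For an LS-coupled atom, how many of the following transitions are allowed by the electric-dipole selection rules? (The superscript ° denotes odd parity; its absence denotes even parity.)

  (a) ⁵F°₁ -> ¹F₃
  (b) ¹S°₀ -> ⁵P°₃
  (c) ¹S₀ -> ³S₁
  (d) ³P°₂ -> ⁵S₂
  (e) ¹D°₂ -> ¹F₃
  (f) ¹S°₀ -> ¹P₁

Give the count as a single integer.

2

(a) forbidden (ΔS, ΔJ fail)
(b) forbidden (parity, ΔS, ΔJ fail)
(c) forbidden (parity, ΔS, ΔL fail)
(d) forbidden (ΔS fails)
(e) allowed
(f) allowed
Total allowed: 2 of 6.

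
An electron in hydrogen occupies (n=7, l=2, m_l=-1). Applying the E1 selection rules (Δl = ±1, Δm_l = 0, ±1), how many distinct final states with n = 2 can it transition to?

2

E1 requires Δl = ±1, so l_f ∈ {1, 3}; with 0 ≤ l_f ≤ n_f−1 = 1, the allowed l_f values are {1}.
For l_f = 1: m_f ∈ {m_i−1, m_i, m_i+1} ∩ [−1, 1] = {-1, 0} → 2 states.
Total: 2.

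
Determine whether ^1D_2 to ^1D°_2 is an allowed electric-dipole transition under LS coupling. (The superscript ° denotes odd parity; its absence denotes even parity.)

allowed

ΔS = 0: S: 0 → 0 — satisfied.
ΔL = 0, ±1 (not L=0↔0): L: 2 → 2, ΔL = +0 — satisfied.
Parity must change: even → odd — satisfied.
ΔJ = 0, ±1 (not J=0↔0): J: 2 → 2, ΔJ = +0 — satisfied.
All four E1 rules are satisfied.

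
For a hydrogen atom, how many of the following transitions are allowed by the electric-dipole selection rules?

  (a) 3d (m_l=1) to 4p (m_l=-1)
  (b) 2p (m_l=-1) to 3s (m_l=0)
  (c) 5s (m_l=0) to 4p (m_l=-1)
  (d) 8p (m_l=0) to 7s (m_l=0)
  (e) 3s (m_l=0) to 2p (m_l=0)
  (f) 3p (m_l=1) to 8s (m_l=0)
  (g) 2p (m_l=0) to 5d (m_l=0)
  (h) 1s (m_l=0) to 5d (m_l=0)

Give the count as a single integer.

6

(a) forbidden — Δm_l = -2 (E1 requires Δm_l = 0, ±1)
(b) allowed
(c) allowed
(d) allowed
(e) allowed
(f) allowed
(g) allowed
(h) forbidden — Δl = +2 (E1 requires Δl = ±1)
Total allowed: 6 of 8.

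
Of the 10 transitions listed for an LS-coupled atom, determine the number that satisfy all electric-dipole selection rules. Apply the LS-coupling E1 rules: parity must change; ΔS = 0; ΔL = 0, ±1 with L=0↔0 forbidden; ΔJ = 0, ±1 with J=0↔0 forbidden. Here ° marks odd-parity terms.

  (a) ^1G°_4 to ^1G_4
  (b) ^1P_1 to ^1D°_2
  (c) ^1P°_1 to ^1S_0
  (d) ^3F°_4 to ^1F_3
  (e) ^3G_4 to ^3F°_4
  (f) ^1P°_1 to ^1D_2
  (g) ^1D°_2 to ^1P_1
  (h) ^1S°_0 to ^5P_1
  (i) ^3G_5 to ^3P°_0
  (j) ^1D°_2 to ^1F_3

(a) allowed
(b) allowed
(c) allowed
(d) forbidden (ΔS fails)
(e) allowed
(f) allowed
(g) allowed
(h) forbidden (ΔS fails)
(i) forbidden (ΔL, ΔJ fail)
(j) allowed
Total allowed: 7 of 10.

7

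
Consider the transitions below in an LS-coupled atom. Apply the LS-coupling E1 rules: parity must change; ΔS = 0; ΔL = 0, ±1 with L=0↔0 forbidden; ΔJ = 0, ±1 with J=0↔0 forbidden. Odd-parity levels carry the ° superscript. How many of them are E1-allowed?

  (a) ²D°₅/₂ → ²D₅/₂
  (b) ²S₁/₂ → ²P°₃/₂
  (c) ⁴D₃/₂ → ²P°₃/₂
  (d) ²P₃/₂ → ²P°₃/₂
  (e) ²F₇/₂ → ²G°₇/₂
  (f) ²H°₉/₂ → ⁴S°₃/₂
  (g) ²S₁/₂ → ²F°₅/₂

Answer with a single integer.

(a) allowed
(b) allowed
(c) forbidden (ΔS fails)
(d) allowed
(e) allowed
(f) forbidden (parity, ΔS, ΔL, ΔJ fail)
(g) forbidden (ΔL, ΔJ fail)
Total allowed: 4 of 7.

4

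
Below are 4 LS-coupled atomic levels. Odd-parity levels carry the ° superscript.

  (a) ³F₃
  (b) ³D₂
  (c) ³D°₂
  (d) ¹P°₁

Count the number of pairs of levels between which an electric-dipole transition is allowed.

2

(a)–(b): forbidden (parity).
(a)–(c): allowed.
(a)–(d): forbidden (ΔS, ΔL, ΔJ).
(b)–(c): allowed.
(b)–(d): forbidden (ΔS).
(c)–(d): forbidden (parity, ΔS).
Allowed pairs: 2 of 6.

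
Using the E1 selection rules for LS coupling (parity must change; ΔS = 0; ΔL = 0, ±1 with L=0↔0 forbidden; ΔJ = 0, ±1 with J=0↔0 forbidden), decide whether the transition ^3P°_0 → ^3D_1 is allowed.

Initial level: S=1, L=1, J=0, parity odd. Final level: S=1, L=2, J=1, parity even.
Parity must change: odd → even — passes.
ΔS = 0: S: 1 → 1 — passes.
ΔL = 0, ±1 (not L=0↔0): L: 1 → 2, ΔL = +1 — passes.
ΔJ = 0, ±1 (not J=0↔0): J: 0 → 1, ΔJ = +1 — passes.
All four E1 rules are satisfied.

allowed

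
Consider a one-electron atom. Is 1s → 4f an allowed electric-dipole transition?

Δl = 3 − 0 = +3; the E1 rule Δl = ±1 is violated.
The transition is electric-dipole forbidden.

forbidden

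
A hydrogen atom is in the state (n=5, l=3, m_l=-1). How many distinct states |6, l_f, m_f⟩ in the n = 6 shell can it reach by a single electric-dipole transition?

6

E1 requires Δl = ±1, so l_f ∈ {2, 4}; with 0 ≤ l_f ≤ n_f−1 = 5, the allowed l_f values are {2, 4}.
For l_f = 2: m_f ∈ {m_i−1, m_i, m_i+1} ∩ [−2, 2] = {-2, -1, 0} → 3 states.
For l_f = 4: m_f ∈ {m_i−1, m_i, m_i+1} ∩ [−4, 4] = {-2, -1, 0} → 3 states.
Total: 6.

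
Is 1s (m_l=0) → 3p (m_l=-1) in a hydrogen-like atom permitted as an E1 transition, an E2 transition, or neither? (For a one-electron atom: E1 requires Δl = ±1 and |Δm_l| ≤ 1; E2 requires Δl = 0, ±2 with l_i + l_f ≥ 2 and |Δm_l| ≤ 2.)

E1

Δl = 1 − 0 = +1; l_i + l_f = 1.
Δm_l = -1.
E1 (Δl = ±1, |Δm_l| ≤ 1): satisfied.
E2 (Δl = 0,±2, l_i+l_f ≥ 2, |Δm_l| ≤ 2): not satisfied.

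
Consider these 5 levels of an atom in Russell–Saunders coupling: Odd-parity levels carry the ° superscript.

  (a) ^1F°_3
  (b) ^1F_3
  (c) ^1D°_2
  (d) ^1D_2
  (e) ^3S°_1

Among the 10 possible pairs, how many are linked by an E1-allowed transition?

(a)–(b): allowed.
(a)–(c): forbidden (parity).
(a)–(d): allowed.
(a)–(e): forbidden (parity, ΔS, ΔL, ΔJ).
(b)–(c): allowed.
(b)–(d): forbidden (parity).
(b)–(e): forbidden (ΔS, ΔL, ΔJ).
(c)–(d): allowed.
(c)–(e): forbidden (parity, ΔS, ΔL).
(d)–(e): forbidden (ΔS, ΔL).
Allowed pairs: 4 of 10.

4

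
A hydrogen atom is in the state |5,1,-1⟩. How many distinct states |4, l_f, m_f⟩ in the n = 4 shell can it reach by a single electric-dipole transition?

4

E1 requires Δl = ±1, so l_f ∈ {0, 2}; with 0 ≤ l_f ≤ n_f−1 = 3, the allowed l_f values are {0, 2}.
For l_f = 0: m_f ∈ {m_i−1, m_i, m_i+1} ∩ [−0, 0] = {0} → 1 state.
For l_f = 2: m_f ∈ {m_i−1, m_i, m_i+1} ∩ [−2, 2] = {-2, -1, 0} → 3 states.
Total: 4.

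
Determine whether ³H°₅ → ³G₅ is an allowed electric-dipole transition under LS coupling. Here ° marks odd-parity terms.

Reading off the term symbols: S 1→1, L 5→4, J 5→5, parity odd→even.
Parity must change: odd → even — satisfied.
ΔS = 0: S: 1 → 1 — satisfied.
ΔL = 0, ±1 (not L=0↔0): L: 5 → 4, ΔL = -1 — satisfied.
ΔJ = 0, ±1 (not J=0↔0): J: 5 → 5, ΔJ = +0 — satisfied.
All four E1 rules are satisfied.

allowed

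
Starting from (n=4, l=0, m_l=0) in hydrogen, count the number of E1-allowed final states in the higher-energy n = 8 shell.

3

E1 requires Δl = ±1, so l_f ∈ {-1, 1}; with 0 ≤ l_f ≤ n_f−1 = 7, the allowed l_f values are {1}.
For l_f = 1: m_f ∈ {m_i−1, m_i, m_i+1} ∩ [−1, 1] = {-1, 0, 1} → 3 states.
Total: 3.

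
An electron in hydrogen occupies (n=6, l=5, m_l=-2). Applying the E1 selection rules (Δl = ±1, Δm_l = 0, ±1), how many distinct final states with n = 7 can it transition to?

6

E1 requires Δl = ±1, so l_f ∈ {4, 6}; with 0 ≤ l_f ≤ n_f−1 = 6, the allowed l_f values are {4, 6}.
For l_f = 4: m_f ∈ {m_i−1, m_i, m_i+1} ∩ [−4, 4] = {-3, -2, -1} → 3 states.
For l_f = 6: m_f ∈ {m_i−1, m_i, m_i+1} ∩ [−6, 6] = {-3, -2, -1} → 3 states.
Total: 6.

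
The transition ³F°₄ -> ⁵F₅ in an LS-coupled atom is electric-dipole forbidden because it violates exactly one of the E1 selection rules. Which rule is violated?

the ΔS = 0 rule

Parity must change: odd → even — ✓.
ΔS = 0: S: 1 → 2 — ✗.
ΔL = 0, ±1 (not L=0↔0): L: 3 → 3, ΔL = +0 — ✓.
ΔJ = 0, ±1 (not J=0↔0): J: 4 → 5, ΔJ = +1 — ✓.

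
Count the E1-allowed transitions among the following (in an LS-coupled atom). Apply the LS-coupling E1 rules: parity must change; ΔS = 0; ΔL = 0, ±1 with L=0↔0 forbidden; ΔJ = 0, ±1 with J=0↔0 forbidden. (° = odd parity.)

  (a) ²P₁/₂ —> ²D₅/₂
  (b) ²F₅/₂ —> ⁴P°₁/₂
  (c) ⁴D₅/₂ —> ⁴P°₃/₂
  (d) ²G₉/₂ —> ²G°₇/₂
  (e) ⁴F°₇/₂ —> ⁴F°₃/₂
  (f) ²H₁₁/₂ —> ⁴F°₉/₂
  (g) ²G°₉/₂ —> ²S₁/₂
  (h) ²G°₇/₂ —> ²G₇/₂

3

(a) forbidden (parity, ΔJ fail)
(b) forbidden (ΔS, ΔL, ΔJ fail)
(c) allowed
(d) allowed
(e) forbidden (parity, ΔJ fail)
(f) forbidden (ΔS, ΔL fail)
(g) forbidden (ΔL, ΔJ fail)
(h) allowed
Total allowed: 3 of 8.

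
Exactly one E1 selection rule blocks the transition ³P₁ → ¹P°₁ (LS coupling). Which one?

the ΔS = 0 rule

Parity must change: even → odd — ok.
ΔS = 0: S: 1 → 0 — fails.
ΔL = 0, ±1 (not L=0↔0): L: 1 → 1, ΔL = +0 — ok.
ΔJ = 0, ±1 (not J=0↔0): J: 1 → 1, ΔJ = +0 — ok.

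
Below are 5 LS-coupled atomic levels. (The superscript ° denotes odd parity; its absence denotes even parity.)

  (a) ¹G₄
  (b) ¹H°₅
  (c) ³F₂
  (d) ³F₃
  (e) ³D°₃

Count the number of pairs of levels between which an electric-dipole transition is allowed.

(a)–(b): allowed.
(a)–(c): forbidden (parity, ΔS, ΔJ).
(a)–(d): forbidden (parity, ΔS).
(a)–(e): forbidden (ΔS, ΔL).
(b)–(c): forbidden (ΔS, ΔL, ΔJ).
(b)–(d): forbidden (ΔS, ΔL, ΔJ).
(b)–(e): forbidden (parity, ΔS, ΔL, ΔJ).
(c)–(d): forbidden (parity).
(c)–(e): allowed.
(d)–(e): allowed.
Allowed pairs: 3 of 10.

3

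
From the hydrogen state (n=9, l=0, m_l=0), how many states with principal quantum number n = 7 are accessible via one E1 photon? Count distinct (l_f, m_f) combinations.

3

E1 requires Δl = ±1, so l_f ∈ {-1, 1}; with 0 ≤ l_f ≤ n_f−1 = 6, the allowed l_f values are {1}.
For l_f = 1: m_f ∈ {m_i−1, m_i, m_i+1} ∩ [−1, 1] = {-1, 0, 1} → 3 states.
Total: 3.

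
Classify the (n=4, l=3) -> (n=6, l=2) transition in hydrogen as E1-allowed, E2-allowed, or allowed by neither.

E1

Δl = 2 − 3 = -1; l_i + l_f = 5.
E1 (Δl = ±1): satisfied.
E2 (Δl = 0,±2, l_i+l_f ≥ 2): not satisfied.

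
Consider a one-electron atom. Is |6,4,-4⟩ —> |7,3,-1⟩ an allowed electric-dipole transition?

Initial l = 4, final l = 3, so Δl = -1. E1 requires Δl = ±1: ok.
Δm_l = -1 − (-4) = +3. E1 requires Δm_l = 0, ±1: fails.
The transition is electric-dipole forbidden.

forbidden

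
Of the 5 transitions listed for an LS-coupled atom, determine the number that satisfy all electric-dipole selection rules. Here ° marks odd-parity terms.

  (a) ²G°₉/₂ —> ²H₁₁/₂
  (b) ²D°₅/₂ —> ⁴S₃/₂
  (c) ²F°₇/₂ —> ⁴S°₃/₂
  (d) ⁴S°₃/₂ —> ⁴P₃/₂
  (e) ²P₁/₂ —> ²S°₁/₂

(a) allowed
(b) forbidden (ΔS, ΔL fail)
(c) forbidden (parity, ΔS, ΔL, ΔJ fail)
(d) allowed
(e) allowed
Total allowed: 3 of 5.

3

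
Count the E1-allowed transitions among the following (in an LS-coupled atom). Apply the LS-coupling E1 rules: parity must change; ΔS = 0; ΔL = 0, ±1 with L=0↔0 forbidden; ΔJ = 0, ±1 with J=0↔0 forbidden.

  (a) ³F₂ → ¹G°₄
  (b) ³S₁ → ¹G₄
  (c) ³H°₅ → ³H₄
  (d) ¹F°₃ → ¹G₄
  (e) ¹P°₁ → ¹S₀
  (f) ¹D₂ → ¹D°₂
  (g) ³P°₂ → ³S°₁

(a) forbidden (ΔS, ΔJ fail)
(b) forbidden (parity, ΔS, ΔL, ΔJ fail)
(c) allowed
(d) allowed
(e) allowed
(f) allowed
(g) forbidden (parity fails)
Total allowed: 4 of 7.

4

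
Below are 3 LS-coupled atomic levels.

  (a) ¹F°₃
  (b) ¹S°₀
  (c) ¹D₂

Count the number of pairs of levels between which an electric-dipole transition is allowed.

1

(a)–(b): forbidden (parity, ΔL, ΔJ).
(a)–(c): allowed.
(b)–(c): forbidden (ΔL, ΔJ).
Allowed pairs: 1 of 3.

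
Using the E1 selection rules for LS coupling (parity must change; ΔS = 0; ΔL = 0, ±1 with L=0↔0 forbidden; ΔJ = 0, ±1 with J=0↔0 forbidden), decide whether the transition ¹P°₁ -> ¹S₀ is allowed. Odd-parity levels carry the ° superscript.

Reading off the term symbols: S 0→0, L 1→0, J 1→0, parity odd→even.
Parity must change: odd → even — ✓.
ΔS = 0: S: 0 → 0 — ✓.
ΔL = 0, ±1 (not L=0↔0): L: 1 → 0, ΔL = -1 — ✓.
ΔJ = 0, ±1 (not J=0↔0): J: 1 → 0, ΔJ = -1 — ✓.
All four E1 rules are satisfied.

allowed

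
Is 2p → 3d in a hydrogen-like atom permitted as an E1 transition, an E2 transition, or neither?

Δl = 2 − 1 = +1; l_i + l_f = 3.
E1 (Δl = ±1): satisfied.
E2 (Δl = 0,±2, l_i+l_f ≥ 2): not satisfied.

E1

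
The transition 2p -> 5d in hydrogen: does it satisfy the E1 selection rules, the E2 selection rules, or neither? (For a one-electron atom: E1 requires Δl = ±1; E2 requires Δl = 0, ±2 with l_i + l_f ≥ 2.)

E1

Δl = 2 − 1 = +1; l_i + l_f = 3.
E1 (Δl = ±1): satisfied.
E2 (Δl = 0,±2, l_i+l_f ≥ 2): not satisfied.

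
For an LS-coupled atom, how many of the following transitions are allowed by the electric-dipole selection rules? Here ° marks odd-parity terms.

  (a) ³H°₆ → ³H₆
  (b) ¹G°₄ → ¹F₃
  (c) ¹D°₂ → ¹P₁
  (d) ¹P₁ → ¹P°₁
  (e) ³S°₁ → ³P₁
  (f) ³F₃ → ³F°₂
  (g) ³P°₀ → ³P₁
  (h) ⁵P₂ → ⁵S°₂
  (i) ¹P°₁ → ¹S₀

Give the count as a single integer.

9

(a) allowed
(b) allowed
(c) allowed
(d) allowed
(e) allowed
(f) allowed
(g) allowed
(h) allowed
(i) allowed
Total allowed: 9 of 9.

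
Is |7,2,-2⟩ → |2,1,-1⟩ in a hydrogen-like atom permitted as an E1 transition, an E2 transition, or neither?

E1

Δl = 1 − 2 = -1; l_i + l_f = 3.
Δm_l = +1.
E1 (Δl = ±1, |Δm_l| ≤ 1): satisfied.
E2 (Δl = 0,±2, l_i+l_f ≥ 2, |Δm_l| ≤ 2): not satisfied.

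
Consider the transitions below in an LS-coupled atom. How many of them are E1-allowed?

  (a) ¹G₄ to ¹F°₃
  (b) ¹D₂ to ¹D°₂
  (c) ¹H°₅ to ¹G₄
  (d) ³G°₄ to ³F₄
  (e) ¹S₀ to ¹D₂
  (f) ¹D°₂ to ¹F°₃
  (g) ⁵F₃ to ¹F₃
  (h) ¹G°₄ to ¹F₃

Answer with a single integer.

(a) allowed
(b) allowed
(c) allowed
(d) allowed
(e) forbidden (parity, ΔL, ΔJ fail)
(f) forbidden (parity fails)
(g) forbidden (parity, ΔS fail)
(h) allowed
Total allowed: 5 of 8.

5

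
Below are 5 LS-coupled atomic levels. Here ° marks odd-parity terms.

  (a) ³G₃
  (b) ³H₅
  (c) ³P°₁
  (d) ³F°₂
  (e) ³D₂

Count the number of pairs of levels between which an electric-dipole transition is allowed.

3

(a)–(b): forbidden (parity, ΔJ).
(a)–(c): forbidden (ΔL, ΔJ).
(a)–(d): allowed.
(a)–(e): forbidden (parity, ΔL).
(b)–(c): forbidden (ΔL, ΔJ).
(b)–(d): forbidden (ΔL, ΔJ).
(b)–(e): forbidden (parity, ΔL, ΔJ).
(c)–(d): forbidden (parity, ΔL).
(c)–(e): allowed.
(d)–(e): allowed.
Allowed pairs: 3 of 10.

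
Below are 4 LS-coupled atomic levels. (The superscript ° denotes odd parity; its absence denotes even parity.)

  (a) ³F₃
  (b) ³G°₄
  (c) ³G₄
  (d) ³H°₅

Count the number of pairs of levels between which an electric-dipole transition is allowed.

(a)–(b): allowed.
(a)–(c): forbidden (parity).
(a)–(d): forbidden (ΔL, ΔJ).
(b)–(c): allowed.
(b)–(d): forbidden (parity).
(c)–(d): allowed.
Allowed pairs: 3 of 6.

3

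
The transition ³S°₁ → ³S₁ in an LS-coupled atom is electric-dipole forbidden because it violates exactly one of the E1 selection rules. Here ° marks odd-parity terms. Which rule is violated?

the L=0 ↔ L=0 exclusion

Parity must change: odd → even — satisfied.
ΔS = 0: S: 1 → 1 — satisfied.
ΔL = 0, ±1 (not L=0↔0): L: 0 → 0, ΔL = +0 — violated.
ΔJ = 0, ±1 (not J=0↔0): J: 1 → 1, ΔJ = +0 — satisfied.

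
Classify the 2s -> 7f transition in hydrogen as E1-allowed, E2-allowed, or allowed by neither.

neither

Δl = 3 − 0 = +3; l_i + l_f = 3.
E1 (Δl = ±1): not satisfied.
E2 (Δl = 0,±2, l_i+l_f ≥ 2): not satisfied.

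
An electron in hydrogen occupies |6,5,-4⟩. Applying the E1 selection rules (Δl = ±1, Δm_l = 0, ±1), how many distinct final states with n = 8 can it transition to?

5

E1 requires Δl = ±1, so l_f ∈ {4, 6}; with 0 ≤ l_f ≤ n_f−1 = 7, the allowed l_f values are {4, 6}.
For l_f = 4: m_f ∈ {m_i−1, m_i, m_i+1} ∩ [−4, 4] = {-4, -3} → 2 states.
For l_f = 6: m_f ∈ {m_i−1, m_i, m_i+1} ∩ [−6, 6] = {-5, -4, -3} → 3 states.
Total: 5.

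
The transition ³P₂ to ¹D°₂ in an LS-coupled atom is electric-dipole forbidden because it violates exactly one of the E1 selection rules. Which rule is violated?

Reading off the term symbols: S 1→0, L 1→2, J 2→2, parity even→odd.
Parity must change: even → odd — ✓.
ΔS = 0: S: 1 → 0 — ✗.
ΔL = 0, ±1 (not L=0↔0): L: 1 → 2, ΔL = +1 — ✓.
ΔJ = 0, ±1 (not J=0↔0): J: 2 → 2, ΔJ = +0 — ✓.

the ΔS = 0 rule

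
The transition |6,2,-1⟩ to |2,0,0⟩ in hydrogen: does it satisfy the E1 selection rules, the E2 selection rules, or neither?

E2

Δl = 0 − 2 = -2; l_i + l_f = 2.
Δm_l = +1.
E1 (Δl = ±1, |Δm_l| ≤ 1): not satisfied.
E2 (Δl = 0,±2, l_i+l_f ≥ 2, |Δm_l| ≤ 2): satisfied.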